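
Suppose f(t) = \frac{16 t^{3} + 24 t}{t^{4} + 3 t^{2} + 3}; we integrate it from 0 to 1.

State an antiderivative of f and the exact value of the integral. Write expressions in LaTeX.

The substitution u = \frac{t^{4}}{2} + \frac{3 t^{2}}{2} + \frac{3}{2} works: f is exactly (dF/du)*(du/dt) for that inner function.
F(t) = 4 \log{\left(t^{4} + 3 t^{2} + 3 \right)} is an antiderivative of f.
Check: d/dt[4 \log{\left(t^{4} + 3 t^{2} + 3 \right)}] = \frac{16 t^{3} + 24 t}{t^{4} + 3 t^{2} + 3} = f(t).
F(1) = 4 \log{\left(7 \right)}; F(0) = 4 \log{\left(3 \right)}.
Integral = F(1) - F(0) = - 4 \log{\left(\frac{3}{2} \right)} + 4 \log{\left(\frac{7}{2} \right)}.

Antiderivative: F(t) = 4 \log{\left(t^{4} + 3 t^{2} + 3 \right)}; value = - 4 \log{\left(\frac{3}{2} \right)} + 4 \log{\left(\frac{7}{2} \right)}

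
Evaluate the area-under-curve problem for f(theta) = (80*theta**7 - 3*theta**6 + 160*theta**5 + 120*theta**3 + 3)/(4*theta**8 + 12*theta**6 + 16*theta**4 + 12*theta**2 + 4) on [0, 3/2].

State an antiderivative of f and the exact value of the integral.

Antiderivative: F(theta) = (3*theta/4 + 5)/(theta**2 + 1) + 5*log(2*theta**4 + 2*theta**2 + 2); value = -5*log(2) - 81/26 + 5*log(133/8)

Differentiate the proposed F(theta) back; it has to land on f(theta) exactly.
F(theta) = (3*theta/4 + 5)/(theta**2 + 1) + 5*log(2*theta**4 + 2*theta**2 + 2) is an antiderivative of f.
Check: d/dtheta[(3*theta/4 + 5)/(theta**2 + 1) + 5*log(2*theta**4 + 2*theta**2 + 2)] = (80*theta**7 - 3*theta**6 + 160*theta**5 + 120*theta**3 + 3)/(4*theta**8 + 12*theta**6 + 16*theta**4 + 12*theta**2 + 4) = f(theta).
F(3/2) = 49/26 + 5*log(133/8); F(0) = 5*log(2) + 5.
Integral = F(3/2) - F(0) = -5*log(2) - 81/26 + 5*log(133/8).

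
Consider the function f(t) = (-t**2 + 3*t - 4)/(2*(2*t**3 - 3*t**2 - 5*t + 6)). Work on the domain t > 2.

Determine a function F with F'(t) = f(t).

The denominator factors as 2*(t - 2)*(t - 1)*(2*t + 3); partial fractions split f into directly integrable pieces: -43/(70*(2*t + 3)) + 1/(5*(t - 1)) - 1/(7*(t - 2)).
Check: d/dt[-log(t - 2)/7 + log(t - 1)/5 - 43*log(t + 3/2)/140] = (-t**2 + 3*t - 4)/(4*t**3 - 6*t**2 - 10*t + 12), which equals f(t).

An antiderivative is F(t) = -log(t - 2)/7 + log(t - 1)/5 - 43*log(t + 3/2)/140.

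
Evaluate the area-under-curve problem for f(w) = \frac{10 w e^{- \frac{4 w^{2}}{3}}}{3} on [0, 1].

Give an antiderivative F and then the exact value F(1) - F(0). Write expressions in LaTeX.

f matches the chain-rule pattern g'(h)*h' with inner function h(w) = - \frac{4 w^{2}}{3}; substituting u = h(w) collapses the integral.
F(w) = - \frac{5 e^{- \frac{4 w^{2}}{3}}}{4} is an antiderivative of f.
Check: d/dw[- \frac{5 e^{- \frac{4 w^{2}}{3}}}{4}] = \frac{10 w e^{- \frac{4 w^{2}}{3}}}{3} = f(w).
F(1) = - \frac{5}{4 e^{\frac{4}{3}}}; F(0) = - \frac{5}{4}.
Integral = F(1) - F(0) = \frac{5}{4} - \frac{5}{4 e^{\frac{4}{3}}}.

Antiderivative: F(w) = - \frac{5 e^{- \frac{4 w^{2}}{3}}}{4}; value = \frac{5}{4} - \frac{5}{4 e^{\frac{4}{3}}}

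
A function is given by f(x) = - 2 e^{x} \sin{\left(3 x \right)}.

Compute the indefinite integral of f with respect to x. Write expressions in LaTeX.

Since d/dx undoes antidifferentiation here, F'(x) = f(x) is required of F(x).
Check: d/dx[- \frac{e^{x} \sin{\left(3 x \right)}}{5} + \frac{3 e^{x} \cos{\left(3 x \right)}}{5}] = - 2 e^{x} \sin{\left(3 x \right)} = f(x).

F(x) = - \frac{e^{x} \sin{\left(3 x \right)}}{5} + \frac{3 e^{x} \cos{\left(3 x \right)}}{5} + C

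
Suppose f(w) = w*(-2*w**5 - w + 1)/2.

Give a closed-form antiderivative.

An antiderivative F(w) passes only if d/dw[F] lands on f(w) exactly.
Check: d/dw[-w**7/7 - w**3/6 + w**2/4] = -w**6 - w**2/2 + w/2, which equals f(w).

An antiderivative is F(w) = -w**7/7 - w**3/6 + w**2/4.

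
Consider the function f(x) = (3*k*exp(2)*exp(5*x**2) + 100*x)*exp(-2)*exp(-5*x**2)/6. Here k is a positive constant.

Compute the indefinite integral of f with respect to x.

Since d/dx undoes antidifferentiation here, F'(x) = f(x) is required of F(x).
Check: d/dx[(3*k*x - 10*exp(-5*x**2 - 2))/6] = (3*k*exp(2)*exp(5*x**2) + 100*x)*exp(-2)*exp(-5*x**2)/6 = f(x).

F(x) = (3*k*x - 10*exp(-5*x**2 - 2))/6 + C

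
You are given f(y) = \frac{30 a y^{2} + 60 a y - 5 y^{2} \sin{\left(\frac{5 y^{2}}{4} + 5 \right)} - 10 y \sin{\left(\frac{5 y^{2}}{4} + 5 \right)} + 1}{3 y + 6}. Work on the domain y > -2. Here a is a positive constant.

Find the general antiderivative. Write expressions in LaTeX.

F(y) = 5 a y^{2} + \frac{\log{\left(y + 2 \right)}}{3} + \frac{2 \cos{\left(\frac{5 y^{2}}{4} + 5 \right)}}{3} + C

Since d/dy undoes antidifferentiation here, F'(y) = f(y) is required of F(y).
Check: d/dy[5 a y^{2} + \frac{\log{\left(y + 2 \right)}}{3} + \frac{2 \cos{\left(\frac{5 y^{2}}{4} + 5 \right)}}{3}] = \frac{30 a y^{2} + 60 a y - 5 y^{2} \sin{\left(\frac{5 y^{2}}{4} + 5 \right)} - 10 y \sin{\left(\frac{5 y^{2}}{4} + 5 \right)} + 1}{3 y + 6} = f(y).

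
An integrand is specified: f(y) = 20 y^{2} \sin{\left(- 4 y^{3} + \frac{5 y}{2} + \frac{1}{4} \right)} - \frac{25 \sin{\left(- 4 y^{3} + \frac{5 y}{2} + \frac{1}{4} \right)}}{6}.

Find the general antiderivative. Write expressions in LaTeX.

The substitution u = - 4 y^{3} + \frac{5 y}{2} + \frac{1}{4} works: f is exactly (dF/du)*(du/dy) for that inner function.
Check: d/dy[\frac{5 \cos{\left(- 4 y^{3} + \frac{5 y}{2} + \frac{1}{4} \right)}}{3}] = 20 y^{2} \sin{\left(- 4 y^{3} + \frac{5 y}{2} + \frac{1}{4} \right)} - \frac{25 \sin{\left(- 4 y^{3} + \frac{5 y}{2} + \frac{1}{4} \right)}}{6} = f(y).

F(y) = \frac{5 \cos{\left(- 4 y^{3} + \frac{5 y}{2} + \frac{1}{4} \right)}}{3} + C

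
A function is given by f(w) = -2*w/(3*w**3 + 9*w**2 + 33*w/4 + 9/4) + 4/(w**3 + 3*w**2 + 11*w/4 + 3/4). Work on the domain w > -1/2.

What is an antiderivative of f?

Factor the denominator (3*(w + 1)*(2*w + 1)*(2*w + 3)) and decompose: f = 20/(2*w + 3) + 52/(3*(2*w + 1)) - 56/(3*(w + 1)); each piece integrates to a log, atan, or power term.
Check: d/dw[26*log(w + 1/2)/3 - 56*log(w + 1)/3 + 10*log(w + 3/2)] = (48 - 8*w)/(12*w**3 + 36*w**2 + 33*w + 9), which equals f(w).

An antiderivative is F(w) = 26*log(w + 1/2)/3 - 56*log(w + 1)/3 + 10*log(w + 3/2).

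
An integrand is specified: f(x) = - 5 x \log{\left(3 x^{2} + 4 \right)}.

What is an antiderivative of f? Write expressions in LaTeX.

An antiderivative F(x) passes only if d/dx[F] lands on f(x) exactly.
Check: d/dx[- \frac{5 x^{2} \log{\left(3 x^{2} + 4 \right)}}{2} + \frac{5 x^{2}}{2} - \frac{10 \log{\left(3 x^{2} + 4 \right)}}{3}] = - 5 x \log{\left(3 x^{2} + 4 \right)} = f(x).

An antiderivative is F(x) = - \frac{5 x^{2} \log{\left(3 x^{2} + 4 \right)}}{2} + \frac{5 x^{2}}{2} - \frac{10 \log{\left(3 x^{2} + 4 \right)}}{3}.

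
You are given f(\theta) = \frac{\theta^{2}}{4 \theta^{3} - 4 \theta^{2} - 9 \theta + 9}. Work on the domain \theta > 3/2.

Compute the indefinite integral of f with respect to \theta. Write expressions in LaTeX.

F(\theta) = \frac{3 \log{\left(\theta - \frac{3}{2} \right)}}{8} - \frac{\log{\left(\theta - 1 \right)}}{5} + \frac{3 \log{\left(\theta + \frac{3}{2} \right)}}{40} + C

The denominator factors as \left(\theta - 1\right) \left(2 \theta - 3\right) \left(2 \theta + 3\right); partial fractions split f into directly integrable pieces: \frac{3}{20 \left(2 \theta + 3\right)} + \frac{3}{4 \left(2 \theta - 3\right)} - \frac{1}{5 \left(\theta - 1\right)}.
Check: d/d\theta[\frac{3 \log{\left(\theta - \frac{3}{2} \right)}}{8} - \frac{\log{\left(\theta - 1 \right)}}{5} + \frac{3 \log{\left(\theta + \frac{3}{2} \right)}}{40}] = \frac{\theta^{2}}{4 \theta^{3} - 4 \theta^{2} - 9 \theta + 9} = f(\theta).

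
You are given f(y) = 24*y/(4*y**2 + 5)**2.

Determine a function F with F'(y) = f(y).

The substitution u = 2*y**2 + 5/2 works: f is exactly (dF/du)*(du/dy) for that inner function.
Check: d/dy[-3/(2*(2*y**2 + 5/2))] = 24*y/(16*y**4 + 40*y**2 + 25), which equals f(y).

An antiderivative is F(y) = -3/(2*(2*y**2 + 5/2)).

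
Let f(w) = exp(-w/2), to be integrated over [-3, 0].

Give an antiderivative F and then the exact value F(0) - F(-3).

Antiderivative: F(w) = -2*exp(-w/2); value = -2 + 2*exp(3/2)

Differentiate the proposed F(w) back; it has to land on f(w) exactly.
F(w) = -2*exp(-w/2) is an antiderivative of f.
Check: d/dw[-2*exp(-w/2)] = exp(-w/2) = f(w).
F(0) = -2; F(-3) = -2*exp(3/2).
Integral = F(0) - F(-3) = -2 + 2*exp(3/2).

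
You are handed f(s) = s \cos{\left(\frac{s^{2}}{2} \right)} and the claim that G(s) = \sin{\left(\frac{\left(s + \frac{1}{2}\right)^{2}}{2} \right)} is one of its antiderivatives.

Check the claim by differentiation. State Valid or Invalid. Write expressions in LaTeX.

d/ds[G] = s \cos{\left(\frac{s^{2}}{2} + \frac{s}{2} + \frac{1}{8} \right)} + \frac{\cos{\left(\frac{s^{2}}{2} + \frac{s}{2} + \frac{1}{8} \right)}}{2}
d/ds[G] - f(s) = - s \cos{\left(\frac{s^{2}}{2} \right)} + s \cos{\left(\frac{s^{2}}{2} + \frac{s}{2} + \frac{1}{8} \right)} + \frac{\cos{\left(\frac{s^{2}}{2} + \frac{s}{2} + \frac{1}{8} \right)}}{2} != 0.

Invalid: d/ds[G] - f = - s \cos{\left(\frac{s^{2}}{2} \right)} + s \cos{\left(\frac{s^{2}}{2} + \frac{s}{2} + \frac{1}{8} \right)} + \frac{\cos{\left(\frac{s^{2}}{2} + \frac{s}{2} + \frac{1}{8} \right)}}{2}, which is not 0.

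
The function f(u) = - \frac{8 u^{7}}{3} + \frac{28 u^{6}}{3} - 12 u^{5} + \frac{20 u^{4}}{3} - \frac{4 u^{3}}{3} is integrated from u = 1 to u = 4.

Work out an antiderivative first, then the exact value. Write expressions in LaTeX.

f matches the chain-rule pattern g'(h)*h' with inner function h(u) = u^{2} - u; substituting w = h(u) collapses the integral.
F(u) = - \frac{u^{8}}{3} + \frac{4 u^{7}}{3} - 2 u^{6} + \frac{4 u^{5}}{3} - \frac{u^{4}}{3} is an antiderivative of f.
Check: d/du[- \frac{u^{8}}{3} + \frac{4 u^{7}}{3} - 2 u^{6} + \frac{4 u^{5}}{3} - \frac{u^{4}}{3}] = - \frac{8 u^{7}}{3} + \frac{28 u^{6}}{3} - 12 u^{5} + \frac{20 u^{4}}{3} - \frac{4 u^{3}}{3} = f(u).
F(4) = -6912; F(1) = 0.
Integral = F(4) - F(1) = -6912.

Antiderivative: F(u) = - \frac{u^{8}}{3} + \frac{4 u^{7}}{3} - 2 u^{6} + \frac{4 u^{5}}{3} - \frac{u^{4}}{3}; value = -6912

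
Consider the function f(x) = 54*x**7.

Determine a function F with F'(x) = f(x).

Since d/dx undoes antidifferentiation here, F'(x) = f(x) is required of F(x).
Check: d/dx[27*x**8/4] = 54*x**7 = f(x).

An antiderivative is F(x) = 27*x**8/4.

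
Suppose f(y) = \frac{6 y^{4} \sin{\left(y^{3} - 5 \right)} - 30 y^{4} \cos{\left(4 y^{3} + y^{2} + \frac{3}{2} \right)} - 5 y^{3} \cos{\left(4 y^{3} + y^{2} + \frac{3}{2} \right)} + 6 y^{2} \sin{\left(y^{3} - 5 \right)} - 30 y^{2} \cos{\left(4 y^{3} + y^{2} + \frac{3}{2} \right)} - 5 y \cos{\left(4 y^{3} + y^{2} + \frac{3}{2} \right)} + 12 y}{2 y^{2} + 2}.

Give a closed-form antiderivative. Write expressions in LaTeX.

Since d/dy undoes antidifferentiation here, F'(y) = f(y) is required of F(y).
Check: d/dy[\frac{6 \log{\left(y^{4} + 2 y^{2} + 1 \right)} - 5 \sin{\left(4 y^{3} + y^{2} + \frac{3}{2} \right)} - 4 \cos{\left(y^{3} - 5 \right)}}{4}] = \frac{6 y^{4} \sin{\left(y^{3} - 5 \right)} - 30 y^{4} \cos{\left(4 y^{3} + y^{2} + \frac{3}{2} \right)} - 5 y^{3} \cos{\left(4 y^{3} + y^{2} + \frac{3}{2} \right)} + 6 y^{2} \sin{\left(y^{3} - 5 \right)} - 30 y^{2} \cos{\left(4 y^{3} + y^{2} + \frac{3}{2} \right)} - 5 y \cos{\left(4 y^{3} + y^{2} + \frac{3}{2} \right)} + 12 y}{2 y^{2} + 2} = f(y).

An antiderivative is F(y) = \frac{6 \log{\left(y^{4} + 2 y^{2} + 1 \right)} - 5 \sin{\left(4 y^{3} + y^{2} + \frac{3}{2} \right)} - 4 \cos{\left(y^{3} - 5 \right)}}{4}.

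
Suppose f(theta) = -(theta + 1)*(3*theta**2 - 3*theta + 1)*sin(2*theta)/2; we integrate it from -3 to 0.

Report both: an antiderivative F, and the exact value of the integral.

Antiderivative: F(theta) = 3*theta**3*cos(2*theta)/4 - 9*theta**2*sin(2*theta)/8 - 13*theta*cos(2*theta)/8 + 13*sin(2*theta)/16 + cos(2*theta)/4; value = 1/4 - 149*sin(6)/16 + 121*cos(6)/8

A candidate is checked by its d/dtheta: the result must match f(theta).
F(theta) = 3*theta**3*cos(2*theta)/4 - 9*theta**2*sin(2*theta)/8 - 13*theta*cos(2*theta)/8 + 13*sin(2*theta)/16 + cos(2*theta)/4 is an antiderivative of f.
Check: d/dtheta[3*theta**3*cos(2*theta)/4 - 9*theta**2*sin(2*theta)/8 - 13*theta*cos(2*theta)/8 + 13*sin(2*theta)/16 + cos(2*theta)/4] = -3*theta**3*sin(2*theta)/2 + theta*sin(2*theta) - sin(2*theta)/2, which equals f(theta).
F(0) = 1/4; F(-3) = -121*cos(6)/8 + 149*sin(6)/16.
Integral = F(0) - F(-3) = 1/4 - 149*sin(6)/16 + 121*cos(6)/8.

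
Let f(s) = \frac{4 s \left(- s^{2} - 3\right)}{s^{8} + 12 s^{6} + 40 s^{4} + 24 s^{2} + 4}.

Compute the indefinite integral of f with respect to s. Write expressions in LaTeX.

The substitution u = \frac{s^{4}}{2} + 3 s^{2} + 1 works: f is exactly (dF/du)*(du/ds) for that inner function.
Check: d/ds[\frac{1}{s^{4} + 6 s^{2} + 2}] = \frac{- 4 s^{3} - 12 s}{s^{8} + 12 s^{6} + 40 s^{4} + 24 s^{2} + 4}, which equals f(s).

F(s) = \frac{1}{s^{4} + 6 s^{2} + 2} + C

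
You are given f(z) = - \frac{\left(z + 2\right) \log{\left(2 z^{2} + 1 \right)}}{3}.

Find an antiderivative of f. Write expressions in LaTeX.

Since d/dz undoes antidifferentiation here, F'(z) = f(z) is required of F(z).
Check: d/dz[- \frac{z^{2} \log{\left(2 z^{2} + 1 \right)}}{6} + \frac{z^{2}}{6} - \frac{2 z \log{\left(2 z^{2} + 1 \right)}}{3} + \frac{4 z}{3} - \frac{\log{\left(z^{2} + \frac{1}{2} \right)}}{12} - \frac{2 \sqrt{2} \operatorname{atan}{\left(\sqrt{2} z \right)}}{3}] = - \frac{z \log{\left(2 z^{2} + 1 \right)}}{3} - \frac{2 \log{\left(2 z^{2} + 1 \right)}}{3}, which equals f(z).

An antiderivative is F(z) = - \frac{z^{2} \log{\left(2 z^{2} + 1 \right)}}{6} + \frac{z^{2}}{6} - \frac{2 z \log{\left(2 z^{2} + 1 \right)}}{3} + \frac{4 z}{3} - \frac{\log{\left(z^{2} + \frac{1}{2} \right)}}{12} - \frac{2 \sqrt{2} \operatorname{atan}{\left(\sqrt{2} z \right)}}{3}.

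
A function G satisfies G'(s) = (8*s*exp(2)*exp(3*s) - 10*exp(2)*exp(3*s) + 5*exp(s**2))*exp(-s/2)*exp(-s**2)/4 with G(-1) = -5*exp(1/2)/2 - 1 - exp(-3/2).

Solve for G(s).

A candidate passes only if d/ds[G] lands on the given G'(s) exactly.
A general antiderivative is -exp(-s**2 + 5*s/2 + 2) - 5*exp(-s/2)/2 + C.
The condition gives C = -5*exp(1/2)/2 - 1 - exp(-3/2) - (-5*exp(1/2)/2 - exp(-3/2)) = -1.
So G(s) = (-2*exp(s/2) - 2*exp(2)*exp(3*s)*exp(-s**2) - 5)*exp(-s/2)/2.
Check: d/ds[(-2*exp(s/2) - 2*exp(2)*exp(3*s)*exp(-s**2) - 5)*exp(-s/2)/2] = (8*s*exp(2)*exp(3*s) - 10*exp(2)*exp(3*s) + 5*exp(s**2))*exp(-s/2)*exp(-s**2)/4 = G'(s).

G(s) = (-2*exp(s/2) - 2*exp(2)*exp(3*s)*exp(-s**2) - 5)*exp(-s/2)/2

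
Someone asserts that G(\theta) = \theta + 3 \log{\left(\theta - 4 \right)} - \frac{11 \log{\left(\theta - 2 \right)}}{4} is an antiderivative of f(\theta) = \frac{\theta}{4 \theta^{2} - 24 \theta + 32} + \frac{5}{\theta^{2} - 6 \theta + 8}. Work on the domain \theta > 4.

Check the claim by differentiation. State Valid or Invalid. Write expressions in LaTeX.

Invalid: d/d\theta[G] - f = 1, which is not 0.

d/d\theta[G] = \frac{4 \theta^{2} - 23 \theta + 52}{4 \theta^{2} - 24 \theta + 32}
d/d\theta[G] - f(\theta) = 1 != 0.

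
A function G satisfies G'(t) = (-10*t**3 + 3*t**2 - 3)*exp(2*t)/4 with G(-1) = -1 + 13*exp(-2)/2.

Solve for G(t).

G(t) = (-5*t**3 + 9*t**2 - 9*t + 3)*exp(2*t)/4 - 1

G'(t) has the shape u'v + uv' for u = -5*t**3/4 + 9*t**2/4 - 9*t/4 + 3/4 and v = exp(2*t) — it is the derivative of the product u*v.
A general antiderivative is (-5*t**3 + 9*t**2 - 9*t + 3)*exp(2*t)/4 + C.
The condition gives C = -1 + 13*exp(-2)/2 - (13*exp(-2)/2) = -1.
So G(t) = (-5*t**3 + 9*t**2 - 9*t + 3)*exp(2*t)/4 - 1.
Check: d/dt[(-5*t**3 + 9*t**2 - 9*t + 3)*exp(2*t)/4 - 1] = -5*t**3*exp(2*t)/2 + 3*t**2*exp(2*t)/4 - 3*exp(2*t)/4, which equals G'(t).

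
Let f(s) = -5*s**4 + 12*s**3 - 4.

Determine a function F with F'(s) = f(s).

An antiderivative is F(s) = -s**5 + 3*s**4 - 4*s.

Integrate term by term and add the pieces.
Check: d/ds[-s**5 + 3*s**4 - 4*s] = -5*s**4 + 12*s**3 - 4 = f(s).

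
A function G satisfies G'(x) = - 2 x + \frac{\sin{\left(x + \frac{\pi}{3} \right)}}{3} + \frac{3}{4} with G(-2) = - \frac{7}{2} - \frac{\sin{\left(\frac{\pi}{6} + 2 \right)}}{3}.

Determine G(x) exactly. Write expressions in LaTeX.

The integrand splits into summands that can be handled one at a time.
A general antiderivative is - x^{2} + \frac{3 x}{4} - \frac{\cos{\left(x + \frac{\pi}{3} \right)}}{3} + 2 + C.
The condition gives C = - \frac{7}{2} - \frac{\sin{\left(\frac{\pi}{6} + 2 \right)}}{3} - (- \frac{7}{2} - \frac{\sin{\left(\frac{\pi}{6} + 2 \right)}}{3}) = 0.
So G(x) = \frac{- 12 x^{2} + 9 x - 4 \cos{\left(x + \frac{\pi}{3} \right)} + 24}{12}.
Check: d/dx[\frac{- 12 x^{2} + 9 x - 4 \cos{\left(x + \frac{\pi}{3} \right)} + 24}{12}] = - 2 x + \frac{\sin{\left(x + \frac{\pi}{3} \right)}}{3} + \frac{3}{4} = G'(x).

G(x) = \frac{- 12 x^{2} + 9 x - 4 \cos{\left(x + \frac{\pi}{3} \right)} + 24}{12}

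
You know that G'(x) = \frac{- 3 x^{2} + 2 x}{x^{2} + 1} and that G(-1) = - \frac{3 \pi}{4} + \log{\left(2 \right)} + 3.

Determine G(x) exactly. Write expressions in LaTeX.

G(x) = - 3 x + \log{\left(x^{2} + 1 \right)} + 3 \operatorname{atan}{\left(x \right)}

A first test for any G(x): its x-derivative must equal the given G'(x).
A general antiderivative is - 3 x + \log{\left(x^{2} + 1 \right)} + 3 \operatorname{atan}{\left(x \right)} + C.
The condition gives C = - \frac{3 \pi}{4} + \log{\left(2 \right)} + 3 - (- \frac{3 \pi}{4} + \log{\left(2 \right)} + 3) = 0.
So G(x) = - 3 x + \log{\left(x^{2} + 1 \right)} + 3 \operatorname{atan}{\left(x \right)}.
Check: d/dx[- 3 x + \log{\left(x^{2} + 1 \right)} + 3 \operatorname{atan}{\left(x \right)}] = \frac{- 3 x^{2} + 2 x}{x^{2} + 1} = G'(x).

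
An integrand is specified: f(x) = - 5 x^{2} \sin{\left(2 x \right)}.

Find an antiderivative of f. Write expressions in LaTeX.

Since d/dx undoes antidifferentiation here, F'(x) = f(x) is required of F(x).
Check: d/dx[\frac{5 x^{2} \cos{\left(2 x \right)}}{2} - \frac{5 x \sin{\left(2 x \right)}}{2} - \frac{5 \cos{\left(2 x \right)}}{4}] = - 5 x^{2} \sin{\left(2 x \right)} = f(x).

An antiderivative is F(x) = \frac{5 x^{2} \cos{\left(2 x \right)}}{2} - \frac{5 x \sin{\left(2 x \right)}}{2} - \frac{5 \cos{\left(2 x \right)}}{4}.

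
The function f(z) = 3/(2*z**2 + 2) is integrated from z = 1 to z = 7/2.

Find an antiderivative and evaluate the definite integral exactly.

A first test for any F(z): its z-derivative must equal f(z) identically.
F(z) = 3*atan(z)/2 is an antiderivative of f.
Check: d/dz[3*atan(z)/2] = 3/(2*z**2 + 2) = f(z).
F(7/2) = 3*atan(7/2)/2; F(1) = 3*pi/8.
Integral = F(7/2) - F(1) = -3*pi/8 + 3*atan(7/2)/2.

Antiderivative: F(z) = 3*atan(z)/2; value = -3*pi/8 + 3*atan(7/2)/2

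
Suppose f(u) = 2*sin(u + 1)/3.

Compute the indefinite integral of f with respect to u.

F(u) = -2*cos(u + 1)/3 + C

An antiderivative F(u) passes only if d/du[F] lands on f(u) exactly.
Check: d/du[-2*cos(u + 1)/3] = 2*sin(u + 1)/3 = f(u).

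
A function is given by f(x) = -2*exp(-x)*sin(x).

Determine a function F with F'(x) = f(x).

An antiderivative is F(x) = (sin(x) + cos(x))*exp(-x).

Since d/dx undoes antidifferentiation here, F'(x) = f(x) is required of F(x).
Check: d/dx[(sin(x) + cos(x))*exp(-x)] = -2*exp(-x)*sin(x) = f(x).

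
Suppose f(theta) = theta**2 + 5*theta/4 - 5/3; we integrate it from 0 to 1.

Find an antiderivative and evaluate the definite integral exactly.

The integrand splits into summands that can be handled one at a time.
F(theta) = theta**3/3 + 5*theta**2/8 - 5*theta/3 is an antiderivative of f.
Check: d/dtheta[theta**3/3 + 5*theta**2/8 - 5*theta/3] = theta**2 + 5*theta/4 - 5/3 = f(theta).
F(1) = -17/24; F(0) = 0.
Integral = F(1) - F(0) = -17/24.

Antiderivative: F(theta) = theta**3/3 + 5*theta**2/8 - 5*theta/3; value = -17/24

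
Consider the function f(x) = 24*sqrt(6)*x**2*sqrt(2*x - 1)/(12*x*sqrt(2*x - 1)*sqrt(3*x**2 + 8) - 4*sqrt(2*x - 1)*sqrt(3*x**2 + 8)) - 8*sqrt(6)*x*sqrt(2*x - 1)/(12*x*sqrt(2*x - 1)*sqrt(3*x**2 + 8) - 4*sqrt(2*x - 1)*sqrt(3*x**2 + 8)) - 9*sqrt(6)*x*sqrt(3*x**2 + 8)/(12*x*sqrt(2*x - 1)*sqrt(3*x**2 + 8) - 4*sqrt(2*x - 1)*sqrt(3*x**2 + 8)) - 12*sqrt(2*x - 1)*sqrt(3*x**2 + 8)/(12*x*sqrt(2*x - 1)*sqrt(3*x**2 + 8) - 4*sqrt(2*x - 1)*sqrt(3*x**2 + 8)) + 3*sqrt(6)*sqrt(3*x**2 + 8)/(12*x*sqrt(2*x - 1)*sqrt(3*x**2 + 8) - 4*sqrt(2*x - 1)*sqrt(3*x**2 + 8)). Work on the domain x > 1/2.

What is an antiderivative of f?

The integrand splits into summands that can be handled one at a time.
Check: d/dx[-3*sqrt(3*x - 3/2)/2 + 4*sqrt(x**2/2 + 4/3) - log(3*x - 1)] = (24*sqrt(6)*x**2*sqrt(2*x - 1) - 8*sqrt(6)*x*sqrt(2*x - 1) - 9*sqrt(6)*x*sqrt(3*x**2 + 8) - 12*sqrt(2*x - 1)*sqrt(3*x**2 + 8) + 3*sqrt(6)*sqrt(3*x**2 + 8))/(12*x*sqrt(2*x - 1)*sqrt(3*x**2 + 8) - 4*sqrt(2*x - 1)*sqrt(3*x**2 + 8)), which equals f(x).

An antiderivative is F(x) = -3*sqrt(3*x - 3/2)/2 + 4*sqrt(x**2/2 + 4/3) - log(3*x - 1).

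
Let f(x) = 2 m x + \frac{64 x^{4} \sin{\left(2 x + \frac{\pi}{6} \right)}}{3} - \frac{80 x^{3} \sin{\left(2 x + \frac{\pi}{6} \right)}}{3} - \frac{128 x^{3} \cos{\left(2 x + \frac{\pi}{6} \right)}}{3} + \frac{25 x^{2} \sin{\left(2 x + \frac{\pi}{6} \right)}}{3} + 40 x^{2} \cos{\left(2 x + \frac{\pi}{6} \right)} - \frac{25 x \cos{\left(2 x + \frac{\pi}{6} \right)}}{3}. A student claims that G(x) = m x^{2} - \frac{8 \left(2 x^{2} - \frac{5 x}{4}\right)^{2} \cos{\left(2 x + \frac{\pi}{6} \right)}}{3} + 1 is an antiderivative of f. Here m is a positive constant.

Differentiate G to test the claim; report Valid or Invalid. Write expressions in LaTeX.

Valid - the claim checks out under differentiation.

d/dx[G] = 2 m x + \frac{64 x^{4} \sin{\left(2 x + \frac{\pi}{6} \right)}}{3} - \frac{80 x^{3} \sin{\left(2 x + \frac{\pi}{6} \right)}}{3} - \frac{128 x^{3} \cos{\left(2 x + \frac{\pi}{6} \right)}}{3} + \frac{25 x^{2} \sin{\left(2 x + \frac{\pi}{6} \right)}}{3} + 40 x^{2} \cos{\left(2 x + \frac{\pi}{6} \right)} - \frac{25 x \cos{\left(2 x + \frac{\pi}{6} \right)}}{3}
This equals f(x) exactly, so the claim holds.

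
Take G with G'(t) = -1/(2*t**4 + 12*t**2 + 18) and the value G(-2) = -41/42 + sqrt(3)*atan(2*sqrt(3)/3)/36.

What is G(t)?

G(t) = (-36*t**2 - 3*t - sqrt(3)*(t**2 + 3)*atan(sqrt(3)*t/3) - 108)/(36*(t**2 + 3))

For G(t) to be correct, d/dt[G] must agree with the stated G'(t) identically.
A general antiderivative is -t/(12*t**2 + 36) - sqrt(3)*atan(sqrt(3)*t/3)/36 + C.
The condition gives C = -41/42 + sqrt(3)*atan(2*sqrt(3)/3)/36 - (1/42 + sqrt(3)*atan(2*sqrt(3)/3)/36) = -1.
So G(t) = (-36*t**2 - 3*t - sqrt(3)*(t**2 + 3)*atan(sqrt(3)*t/3) - 108)/(36*(t**2 + 3)).
Check: d/dt[(-36*t**2 - 3*t - sqrt(3)*(t**2 + 3)*atan(sqrt(3)*t/3) - 108)/(36*(t**2 + 3))] = -1/(2*t**4 + 12*t**2 + 18) = G'(t).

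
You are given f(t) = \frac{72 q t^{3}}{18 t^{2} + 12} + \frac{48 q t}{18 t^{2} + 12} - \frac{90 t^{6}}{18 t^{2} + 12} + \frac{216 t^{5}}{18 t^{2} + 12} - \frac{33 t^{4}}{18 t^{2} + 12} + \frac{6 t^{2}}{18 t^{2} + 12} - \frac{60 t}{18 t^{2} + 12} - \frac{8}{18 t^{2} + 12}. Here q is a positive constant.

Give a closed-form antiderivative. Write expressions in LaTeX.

An antiderivative is F(t) = \frac{24 q t^{2} - 12 t^{5} + 36 t^{4} + 6 t^{3} - 48 t^{2} - 8 t + 12 \log{\left(3 t^{2} + 2 \right)} + 9}{12}.

The integrand splits into summands that can be handled one at a time.
Check: d/dt[\frac{24 q t^{2} - 12 t^{5} + 36 t^{4} + 6 t^{3} - 48 t^{2} - 8 t + 12 \log{\left(3 t^{2} + 2 \right)} + 9}{12}] = \frac{72 q t^{3} + 48 q t - 90 t^{6} + 216 t^{5} - 33 t^{4} + 6 t^{2} - 60 t - 8}{18 t^{2} + 12}, which equals f(t).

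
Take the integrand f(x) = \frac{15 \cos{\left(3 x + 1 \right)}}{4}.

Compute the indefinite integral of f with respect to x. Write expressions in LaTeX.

F(x) = \frac{5 \sin{\left(3 x + 1 \right)}}{4} + C

A candidate is checked by its d/dx: the result must match f(x).
Check: d/dx[\frac{5 \sin{\left(3 x + 1 \right)}}{4}] = \frac{15 \cos{\left(3 x + 1 \right)}}{4} = f(x).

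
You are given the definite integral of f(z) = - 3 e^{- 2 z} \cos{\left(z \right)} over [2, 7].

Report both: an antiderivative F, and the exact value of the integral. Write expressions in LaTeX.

Check any antiderivative F(z) by computing F'(z) and comparing it with f(z).
F(z) = \frac{\left(- 3 \sin{\left(z \right)} + 6 \cos{\left(z \right)}\right) e^{- 2 z}}{5} is an antiderivative of f.
Check: d/dz[\frac{\left(- 3 \sin{\left(z \right)} + 6 \cos{\left(z \right)}\right) e^{- 2 z}}{5}] = - 3 e^{- 2 z} \cos{\left(z \right)} = f(z).
F(7) = - \frac{3 \sin{\left(7 \right)}}{5 e^{14}} + \frac{6 \cos{\left(7 \right)}}{5 e^{14}}; F(2) = - \frac{3 \sin{\left(2 \right)}}{5 e^{4}} + \frac{6 \cos{\left(2 \right)}}{5 e^{4}}.
Integral = F(7) - F(2) = - \frac{3 \sin{\left(7 \right)}}{5 e^{14}} + \frac{6 \cos{\left(7 \right)}}{5 e^{14}} - \frac{6 \cos{\left(2 \right)}}{5 e^{4}} + \frac{3 \sin{\left(2 \right)}}{5 e^{4}}.

Antiderivative: F(z) = \frac{\left(- 3 \sin{\left(z \right)} + 6 \cos{\left(z \right)}\right) e^{- 2 z}}{5}; value = - \frac{3 \sin{\left(7 \right)}}{5 e^{14}} + \frac{6 \cos{\left(7 \right)}}{5 e^{14}} - \frac{6 \cos{\left(2 \right)}}{5 e^{4}} + \frac{3 \sin{\left(2 \right)}}{5 e^{4}}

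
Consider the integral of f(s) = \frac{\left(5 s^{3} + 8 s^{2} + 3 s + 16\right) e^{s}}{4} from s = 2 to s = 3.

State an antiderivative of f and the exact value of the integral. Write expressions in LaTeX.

f has the shape u'v + uv' for u = \frac{5 s^{3}}{4} - \frac{7 s^{2}}{4} + \frac{17 s}{4} - \frac{1}{4} and v = e^{s} — it is the derivative of the product u*v.
F(s) = \frac{\left(5 s^{3} - 7 s^{2} + 17 s - 1\right) e^{s}}{4} is an antiderivative of f.
Check: d/ds[\frac{\left(5 s^{3} - 7 s^{2} + 17 s - 1\right) e^{s}}{4}] = \frac{5 s^{3} e^{s}}{4} + 2 s^{2} e^{s} + \frac{3 s e^{s}}{4} + 4 e^{s}, which equals f(s).
F(3) = \frac{61 e^{3}}{2}; F(2) = \frac{45 e^{2}}{4}.
Integral = F(3) - F(2) = - \frac{45 e^{2}}{4} + \frac{61 e^{3}}{2}.

Antiderivative: F(s) = \frac{\left(5 s^{3} - 7 s^{2} + 17 s - 1\right) e^{s}}{4}; value = - \frac{45 e^{2}}{4} + \frac{61 e^{3}}{2}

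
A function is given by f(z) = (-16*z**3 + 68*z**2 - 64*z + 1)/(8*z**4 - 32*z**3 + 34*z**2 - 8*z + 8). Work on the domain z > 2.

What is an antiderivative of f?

An antiderivative is F(z) = -log(4*z**2 + 1) - 3/(2*(3*z - 6)).

Whatever form F(z) takes, F'(z) = f(z) is non-negotiable.
Check: d/dz[-log(4*z**2 + 1) - 3/(2*(3*z - 6))] = (-16*z**3 + 68*z**2 - 64*z + 1)/(8*z**4 - 32*z**3 + 34*z**2 - 8*z + 8) = f(z).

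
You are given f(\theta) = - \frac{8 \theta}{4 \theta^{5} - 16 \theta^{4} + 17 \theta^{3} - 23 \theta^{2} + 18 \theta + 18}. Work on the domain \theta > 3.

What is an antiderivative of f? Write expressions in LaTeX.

The denominator factors as \left(\theta - 3\right) \left(2 \theta - 3\right) \left(2 \theta + 1\right) \left(\theta^{2} + 2\right); partial fractions split f into directly integrable pieces: - \frac{8 \left(41 \theta + 2\right)}{1683 \left(\theta^{2} + 2\right)} + \frac{8}{63 \left(2 \theta + 1\right)} + \frac{8}{17 \left(2 \theta - 3\right)} - \frac{8}{77 \left(\theta - 3\right)}.
Check: d/d\theta[- \frac{8 \log{\left(\theta - 3 \right)}}{77} + \frac{4 \log{\left(\theta - \frac{3}{2} \right)}}{17} + \frac{4 \log{\left(\theta + \frac{1}{2} \right)}}{63} - \frac{164 \log{\left(\theta^{2} + 2 \right)}}{1683} - \frac{8 \sqrt{2} \operatorname{atan}{\left(\frac{\sqrt{2} \theta}{2} \right)}}{1683}] = - \frac{8 \theta}{4 \theta^{5} - 16 \theta^{4} + 17 \theta^{3} - 23 \theta^{2} + 18 \theta + 18} = f(\theta).

An antiderivative is F(\theta) = - \frac{8 \log{\left(\theta - 3 \right)}}{77} + \frac{4 \log{\left(\theta - \frac{3}{2} \right)}}{17} + \frac{4 \log{\left(\theta + \frac{1}{2} \right)}}{63} - \frac{164 \log{\left(\theta^{2} + 2 \right)}}{1683} - \frac{8 \sqrt{2} \operatorname{atan}{\left(\frac{\sqrt{2} \theta}{2} \right)}}{1683}.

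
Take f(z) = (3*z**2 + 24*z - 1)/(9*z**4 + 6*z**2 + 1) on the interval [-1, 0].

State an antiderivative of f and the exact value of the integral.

Antiderivative: F(z) = (-z - 4)/(3*z**2 + 1); value = -13/4

Recognize the product-rule pattern: f = u'v + uv' with u = 1/(3*z**2 + 1), v = -z - 4, so integration by parts undoes it.
F(z) = (-z - 4)/(3*z**2 + 1) is an antiderivative of f.
Check: d/dz[(-z - 4)/(3*z**2 + 1)] = (3*z**2 + 24*z - 1)/(9*z**4 + 6*z**2 + 1) = f(z).
F(0) = -4; F(-1) = -3/4.
Integral = F(0) - F(-1) = -13/4.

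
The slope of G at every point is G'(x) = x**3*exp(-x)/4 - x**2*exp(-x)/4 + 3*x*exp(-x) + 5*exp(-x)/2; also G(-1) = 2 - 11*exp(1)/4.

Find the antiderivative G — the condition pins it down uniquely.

G(x) = -(x**3 + 2*x**2 + 16*x - 8*exp(x) + 26)*exp(-x)/4

G'(x) has the shape u'v + uv' for u = -x**3/4 - x**2/2 - 4*x - 13/2 and v = exp(-x) — it is the derivative of the product u*v.
A general antiderivative is (-x**3 - 2*x**2 - 16*x - 26)*exp(-x)/4 + C.
The condition gives C = 2 - 11*exp(1)/4 - (-11*exp(1)/4) = 2.
So G(x) = -(x**3 + 2*x**2 + 16*x - 8*exp(x) + 26)*exp(-x)/4.
Check: d/dx[-(x**3 + 2*x**2 + 16*x - 8*exp(x) + 26)*exp(-x)/4] = (x**3 - x**2 + 12*x + 10)*exp(-x)/4, which equals G'(x).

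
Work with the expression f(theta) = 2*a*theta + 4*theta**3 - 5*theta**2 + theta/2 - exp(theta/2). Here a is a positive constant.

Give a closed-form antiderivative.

An antiderivative is F(theta) = (12*a*theta**2 + 12*theta**4 - 20*theta**3 + 3*theta**2 - 24*exp(theta/2) - 24)/12.

Integrate term by term and add the pieces.
Check: d/dtheta[(12*a*theta**2 + 12*theta**4 - 20*theta**3 + 3*theta**2 - 24*exp(theta/2) - 24)/12] = 2*a*theta + 4*theta**3 - 5*theta**2 + theta/2 - exp(theta/2) = f(theta).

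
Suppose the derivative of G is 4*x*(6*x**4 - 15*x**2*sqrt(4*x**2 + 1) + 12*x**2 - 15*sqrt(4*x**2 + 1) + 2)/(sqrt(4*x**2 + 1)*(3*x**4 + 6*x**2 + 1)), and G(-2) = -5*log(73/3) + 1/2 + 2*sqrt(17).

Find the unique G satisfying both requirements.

Whatever form G(x) takes, its d/dx must return the stated G'(x).
A general antiderivative is 2*sqrt(4*x**2 + 1) - 5*log(x**4 + 2*x**2 + 1/3) + C.
The condition gives C = -5*log(73/3) + 1/2 + 2*sqrt(17) - (-5*log(73/3) + 2*sqrt(17)) = 1/2.
So G(x) = (4*sqrt(4*x**2 + 1) - 10*log(x**4 + 2*x**2 + 1/3) + 1)/2.
Check: d/dx[(4*sqrt(4*x**2 + 1) - 10*log(x**4 + 2*x**2 + 1/3) + 1)/2] = (24*x**5 - 60*x**3*sqrt(4*x**2 + 1) + 48*x**3 - 60*x*sqrt(4*x**2 + 1) + 8*x)/(3*x**4*sqrt(4*x**2 + 1) + 6*x**2*sqrt(4*x**2 + 1) + sqrt(4*x**2 + 1)), which equals G'(x).

G(x) = (4*sqrt(4*x**2 + 1) - 10*log(x**4 + 2*x**2 + 1/3) + 1)/2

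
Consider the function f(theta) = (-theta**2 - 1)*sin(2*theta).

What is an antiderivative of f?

Whatever form F(theta) takes, F'(theta) = f(theta) is non-negotiable.
Check: d/dtheta[(2*theta**2*cos(2*theta) - 2*theta*sin(2*theta) + cos(2*theta))/4] = -theta**2*sin(2*theta) - sin(2*theta), which equals f(theta).

An antiderivative is F(theta) = (2*theta**2*cos(2*theta) - 2*theta*sin(2*theta) + cos(2*theta))/4.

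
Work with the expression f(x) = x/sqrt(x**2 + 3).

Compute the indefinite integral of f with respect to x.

The substitution u = x**2 + 3 works: f is exactly (dF/du)*(du/dx) for that inner function.
Check: d/dx[sqrt(x**2 + 3)] = x/sqrt(x**2 + 3) = f(x).

F(x) = sqrt(x**2 + 3) + C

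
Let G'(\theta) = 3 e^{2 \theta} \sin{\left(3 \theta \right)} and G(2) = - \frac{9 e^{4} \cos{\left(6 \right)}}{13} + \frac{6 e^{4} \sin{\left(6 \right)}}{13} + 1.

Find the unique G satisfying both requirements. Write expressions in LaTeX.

For G(\theta) to be correct, d/d\theta[G] must agree with the stated G'(\theta) identically.
A general antiderivative is \frac{6 e^{2 \theta} \sin{\left(3 \theta \right)}}{13} - \frac{9 e^{2 \theta} \cos{\left(3 \theta \right)}}{13} + C.
The condition gives C = - \frac{9 e^{4} \cos{\left(6 \right)}}{13} + \frac{6 e^{4} \sin{\left(6 \right)}}{13} + 1 - (- \frac{9 e^{4} \cos{\left(6 \right)}}{13} + \frac{6 e^{4} \sin{\left(6 \right)}}{13}) = 1.
So G(\theta) = \frac{6 e^{2 \theta} \sin{\left(3 \theta \right)}}{13} - \frac{9 e^{2 \theta} \cos{\left(3 \theta \right)}}{13} + 1.
Check: d/d\theta[\frac{6 e^{2 \theta} \sin{\left(3 \theta \right)}}{13} - \frac{9 e^{2 \theta} \cos{\left(3 \theta \right)}}{13} + 1] = 3 e^{2 \theta} \sin{\left(3 \theta \right)} = G'(\theta).

G(\theta) = \frac{6 e^{2 \theta} \sin{\left(3 \theta \right)}}{13} - \frac{9 e^{2 \theta} \cos{\left(3 \theta \right)}}{13} + 1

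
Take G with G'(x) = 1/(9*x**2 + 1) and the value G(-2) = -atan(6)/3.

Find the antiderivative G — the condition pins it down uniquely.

G(x) = atan(3*x)/3

A first test for any G(x): its x-derivative must equal the given G'(x).
A general antiderivative is atan(3*x)/3 + C.
The condition gives C = -atan(6)/3 - (-atan(6)/3) = 0.
So G(x) = atan(3*x)/3.
Check: d/dx[atan(3*x)/3] = 1/(9*x**2 + 1) = G'(x).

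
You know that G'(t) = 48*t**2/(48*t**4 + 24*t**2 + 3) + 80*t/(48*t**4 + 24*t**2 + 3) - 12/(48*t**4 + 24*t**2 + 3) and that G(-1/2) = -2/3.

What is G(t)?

G(t) = -2*(6*t + 5)/(3*(4*t**2 + 1))

Recognize the product-rule pattern: G'(t) = u'v + uv' with u = 1/(2*t**2 + 1/2), v = -2*t - 5/3, so integration by parts undoes it.
A general antiderivative is (-2*t - 5/3)/(2*t**2 + 1/2) + C.
The condition gives C = -2/3 - (-2/3) = 0.
So G(t) = -2*(6*t + 5)/(3*(4*t**2 + 1)).
Check: d/dt[-2*(6*t + 5)/(3*(4*t**2 + 1))] = (48*t**2 + 80*t - 12)/(48*t**4 + 24*t**2 + 3), which equals G'(t).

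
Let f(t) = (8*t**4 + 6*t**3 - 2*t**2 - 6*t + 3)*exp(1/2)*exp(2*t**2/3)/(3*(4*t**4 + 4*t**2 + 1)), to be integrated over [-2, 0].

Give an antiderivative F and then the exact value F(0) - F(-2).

Antiderivative: F(t) = t*exp(1/2)*exp(2*t**2/3)/(2*t**2 + 1) + 3*exp(1/2)*exp(2*t**2/3)/(8*t**2 + 4); value = 3*exp(1/2)/4 + 5*exp(19/6)/36

A candidate is checked by its d/dt: the result must match f(t).
F(t) = t*exp(1/2)*exp(2*t**2/3)/(2*t**2 + 1) + 3*exp(1/2)*exp(2*t**2/3)/(8*t**2 + 4) is an antiderivative of f.
Check: d/dt[t*exp(1/2)*exp(2*t**2/3)/(2*t**2 + 1) + 3*exp(1/2)*exp(2*t**2/3)/(8*t**2 + 4)] = (8*t**4*exp(1/2)*exp(2*t**2/3) + 6*t**3*exp(1/2)*exp(2*t**2/3) - 2*t**2*exp(1/2)*exp(2*t**2/3) - 6*t*exp(1/2)*exp(2*t**2/3) + 3*exp(1/2)*exp(2*t**2/3))/(12*t**4 + 12*t**2 + 3), which equals f(t).
F(0) = 3*exp(1/2)/4; F(-2) = -5*exp(19/6)/36.
Integral = F(0) - F(-2) = 3*exp(1/2)/4 + 5*exp(19/6)/36.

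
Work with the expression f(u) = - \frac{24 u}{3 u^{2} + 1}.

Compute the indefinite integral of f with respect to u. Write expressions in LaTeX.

F(u) = - 4 \log{\left(3 u^{2} + 1 \right)} + C

f matches the chain-rule pattern g'(h)*h' with inner function h(u) = 3 u^{2} + 1; substituting w = h(u) collapses the integral.
Check: d/du[- 4 \log{\left(3 u^{2} + 1 \right)}] = - \frac{24 u}{3 u^{2} + 1} = f(u).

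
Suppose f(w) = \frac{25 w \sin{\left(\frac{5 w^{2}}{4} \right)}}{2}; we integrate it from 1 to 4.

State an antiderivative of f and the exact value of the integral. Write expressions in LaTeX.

f matches the chain-rule pattern g'(h)*h' with inner function h(w) = \frac{5 w^{2}}{4}; substituting u = h(w) collapses the integral.
F(w) = - 5 \cos{\left(\frac{5 w^{2}}{4} \right)} is an antiderivative of f.
Check: d/dw[- 5 \cos{\left(\frac{5 w^{2}}{4} \right)}] = \frac{25 w \sin{\left(\frac{5 w^{2}}{4} \right)}}{2} = f(w).
F(4) = - 5 \cos{\left(20 \right)}; F(1) = - 5 \cos{\left(\frac{5}{4} \right)}.
Integral = F(4) - F(1) = - 5 \cos{\left(20 \right)} + 5 \cos{\left(\frac{5}{4} \right)}.

Antiderivative: F(w) = - 5 \cos{\left(\frac{5 w^{2}}{4} \right)}; value = - 5 \cos{\left(20 \right)} + 5 \cos{\left(\frac{5}{4} \right)}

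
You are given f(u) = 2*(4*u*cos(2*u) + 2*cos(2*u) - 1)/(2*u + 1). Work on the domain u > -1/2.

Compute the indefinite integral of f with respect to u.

F(u) = -log(4*u + 2) + 2*sin(2*u) + C

For F(u) to be correct the identity F'(u) - f(u) = 0 must hold.
Check: d/du[-log(4*u + 2) + 2*sin(2*u)] = (8*u*cos(2*u) + 4*cos(2*u) - 2)/(2*u + 1), which equals f(u).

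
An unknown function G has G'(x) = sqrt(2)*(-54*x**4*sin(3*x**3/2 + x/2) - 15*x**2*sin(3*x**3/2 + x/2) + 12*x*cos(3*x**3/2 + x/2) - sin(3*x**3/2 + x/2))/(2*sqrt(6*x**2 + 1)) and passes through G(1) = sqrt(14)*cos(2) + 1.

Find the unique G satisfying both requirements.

Recognize the product-rule pattern: G'(x) = u'v + uv' with u = 2*sqrt(3*x**2 + 1/2), v = cos(3*x**3/2 + x/2), so integration by parts undoes it.
A general antiderivative is 2*sqrt(3*x**2 + 1/2)*cos(3*x**3/2 + x/2) + C.
The condition gives C = sqrt(14)*cos(2) + 1 - (sqrt(14)*cos(2)) = 1.
So G(x) = sqrt(2)*(2*sqrt(6*x**2 + 1)*cos(3*x**3/2 + x/2) + sqrt(2))/2.
Check: d/dx[sqrt(2)*(2*sqrt(6*x**2 + 1)*cos(3*x**3/2 + x/2) + sqrt(2))/2] = (-54*sqrt(2)*x**4*sin(3*x**3/2 + x/2) - 15*sqrt(2)*x**2*sin(3*x**3/2 + x/2) + 12*sqrt(2)*x*cos(3*x**3/2 + x/2) - sqrt(2)*sin(3*x**3/2 + x/2))/(2*sqrt(6*x**2 + 1)), which equals G'(x).

G(x) = sqrt(2)*(2*sqrt(6*x**2 + 1)*cos(3*x**3/2 + x/2) + sqrt(2))/2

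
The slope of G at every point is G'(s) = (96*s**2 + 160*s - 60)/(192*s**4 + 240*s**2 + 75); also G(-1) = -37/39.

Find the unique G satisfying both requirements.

G(s) = -(24*s**2 + 12*s + 25)/(3*(8*s**2 + 5))

G'(s) has the shape u'v + uv' for u = 1/(4*s**2 + 5/2) and v = -2*s - 5/3 — it is the derivative of the product u*v.
A general antiderivative is (-2*s - 5/3)/(4*s**2 + 5/2) + C.
The condition gives C = -37/39 - (2/39) = -1.
So G(s) = -(24*s**2 + 12*s + 25)/(3*(8*s**2 + 5)).
Check: d/ds[-(24*s**2 + 12*s + 25)/(3*(8*s**2 + 5))] = (96*s**2 + 160*s - 60)/(192*s**4 + 240*s**2 + 75) = G'(s).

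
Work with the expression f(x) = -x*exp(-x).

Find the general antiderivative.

F(x) = x*exp(-x) + exp(-x) + C

Recognize the product-rule pattern: f = u'v + uv' with u = x + 1, v = exp(-x), so integration by parts undoes it.
Check: d/dx[x*exp(-x) + exp(-x)] = -x*exp(-x) = f(x).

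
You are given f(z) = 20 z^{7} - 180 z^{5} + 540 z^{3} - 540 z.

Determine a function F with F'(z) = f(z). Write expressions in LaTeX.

f matches the chain-rule pattern g'(h)*h' with inner function h(z) = 3 - z^{2}; substituting u = h(z) collapses the integral.
Check: d/dz[\frac{5 \left(3 - z^{2}\right)^{4}}{2}] = 20 z^{7} - 180 z^{5} + 540 z^{3} - 540 z = f(z).

An antiderivative is F(z) = \frac{5 \left(3 - z^{2}\right)^{4}}{2}.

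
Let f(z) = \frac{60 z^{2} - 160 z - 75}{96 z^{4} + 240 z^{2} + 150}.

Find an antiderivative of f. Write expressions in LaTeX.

An antiderivative is F(z) = \frac{\frac{5}{3} - \frac{5 z}{4}}{2 z^{2} + \frac{5}{2}}.

Recognize the product-rule pattern: f = u'v + uv' with u = \frac{1}{2 z^{2} + \frac{5}{2}}, v = \frac{5}{3} - \frac{5 z}{4}, so integration by parts undoes it.
Check: d/dz[\frac{\frac{5}{3} - \frac{5 z}{4}}{2 z^{2} + \frac{5}{2}}] = \frac{60 z^{2} - 160 z - 75}{96 z^{4} + 240 z^{2} + 150} = f(z).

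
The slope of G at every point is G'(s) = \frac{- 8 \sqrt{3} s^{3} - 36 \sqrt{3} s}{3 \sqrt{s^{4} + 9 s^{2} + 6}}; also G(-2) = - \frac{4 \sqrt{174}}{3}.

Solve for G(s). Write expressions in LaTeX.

G'(s) matches the chain-rule pattern g'(h)*h' with inner function h(s) = \frac{s^{4}}{3} + 3 s^{2} + 2; substituting u = h(s) collapses the integral.
A general antiderivative is - 4 \sqrt{\frac{s^{4}}{3} + 3 s^{2} + 2} + C.
The condition gives C = - \frac{4 \sqrt{174}}{3} - (- \frac{4 \sqrt{174}}{3}) = 0.
So G(s) = - \frac{4 \sqrt{3} \sqrt{s^{4} + 9 s^{2} + 6}}{3}.
Check: d/ds[- \frac{4 \sqrt{3} \sqrt{s^{4} + 9 s^{2} + 6}}{3}] = \frac{- 8 \sqrt{3} s^{3} - 36 \sqrt{3} s}{3 \sqrt{s^{4} + 9 s^{2} + 6}} = G'(s).

G(s) = - \frac{4 \sqrt{3} \sqrt{s^{4} + 9 s^{2} + 6}}{3}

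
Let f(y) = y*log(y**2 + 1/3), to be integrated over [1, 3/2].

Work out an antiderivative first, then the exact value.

Antiderivative: F(y) = y**2*log(y**2 + 1/3)/2 - y**2/2 + log(3*y**2 + 1)/6; value = -5/8 - log(4)/6 - log(4/3)/2 + log(31/4)/6 + 9*log(31/12)/8

Since d/dy undoes antidifferentiation here, F'(y) = f(y) is required of F(y).
F(y) = y**2*log(y**2 + 1/3)/2 - y**2/2 + log(3*y**2 + 1)/6 is an antiderivative of f.
Check: d/dy[y**2*log(y**2 + 1/3)/2 - y**2/2 + log(3*y**2 + 1)/6] = y*log(y**2 + 1/3) = f(y).
F(3/2) = -9/8 + log(31/4)/6 + 9*log(31/12)/8; F(1) = -1/2 + log(4/3)/2 + log(4)/6.
Integral = F(3/2) - F(1) = -5/8 - log(4)/6 - log(4/3)/2 + log(31/4)/6 + 9*log(31/12)/8.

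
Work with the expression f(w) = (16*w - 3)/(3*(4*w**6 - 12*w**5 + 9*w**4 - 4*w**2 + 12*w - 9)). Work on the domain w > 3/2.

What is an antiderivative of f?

An antiderivative is F(w) = (-55936*(2*w - 3)*log(w - 3/2) + 54925*(2*w - 3)*log(w - 1) + 3211*(2*w - 3)*log(w + 1) - 1100*(2*w - 3)*log(w**2 + 1) + 10350*(2*w - 3)*atan(w) - 43680)/(50700*(2*w - 3)).

Factor the denominator (3*(w - 1)*(w + 1)*(2*w - 3)**2*(w**2 + 1)) and decompose: f = -(44*w - 207)/(1014*(w**2 + 1)) - 27968/(12675*(2*w - 3)) + 112/(65*(2*w - 3)**2) + 19/(300*(w + 1)) + 13/(12*(w - 1)); each piece integrates to a log, atan, or power term.
Check: d/dw[(-55936*(2*w - 3)*log(w - 3/2) + 54925*(2*w - 3)*log(w - 1) + 3211*(2*w - 3)*log(w + 1) - 1100*(2*w - 3)*log(w**2 + 1) + 10350*(2*w - 3)*atan(w) - 43680)/(50700*(2*w - 3))] = (16*w - 3)/(12*w**6 - 36*w**5 + 27*w**4 - 12*w**2 + 36*w - 27), which equals f(w).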